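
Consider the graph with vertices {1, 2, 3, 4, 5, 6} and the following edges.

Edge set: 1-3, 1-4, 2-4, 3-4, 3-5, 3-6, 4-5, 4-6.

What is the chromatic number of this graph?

3

3, 4, 5 are pairwise adjacent, so at least 3 colors are needed.
3 colors suffice: color red → {4}; color blue → {2, 3}; color green → {1, 5, 6}. No two adjacent vertices share a color.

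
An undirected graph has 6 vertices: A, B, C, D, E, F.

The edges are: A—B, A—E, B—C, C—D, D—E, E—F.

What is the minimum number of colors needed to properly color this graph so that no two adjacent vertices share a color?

3

The cycle D-C-B-A-E-D has odd length 5, so it cannot be 2-colored; at least 3 colors are needed.
A valid assignment using 3 colors: A=blue, B=red, C=green, D=blue, E=red, F=blue. Every edge joins two different colors.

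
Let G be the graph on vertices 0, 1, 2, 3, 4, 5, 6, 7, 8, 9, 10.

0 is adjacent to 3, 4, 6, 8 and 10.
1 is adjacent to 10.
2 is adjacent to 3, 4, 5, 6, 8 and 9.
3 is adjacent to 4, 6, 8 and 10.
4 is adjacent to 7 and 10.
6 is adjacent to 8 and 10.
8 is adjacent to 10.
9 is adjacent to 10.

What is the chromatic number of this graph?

0, 3, 6, 8, 10 are mutually adjacent (a clique of size 5), so at least 5 colors are needed.
One proper 5-coloring: 0=d, 1=b, 2=a, 3=b, 4=c, 5=b, 6=e, 7=a, 8=c, 9=b, 10=a. Every edge joins two different colors.

5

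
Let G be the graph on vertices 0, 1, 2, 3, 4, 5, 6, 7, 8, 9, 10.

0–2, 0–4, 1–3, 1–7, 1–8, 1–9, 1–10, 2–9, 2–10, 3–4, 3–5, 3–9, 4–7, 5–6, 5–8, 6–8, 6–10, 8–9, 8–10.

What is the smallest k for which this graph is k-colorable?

6, 8, 10 are pairwise adjacent, so at least 3 colors are needed.
3 colors suffice: color a → {1, 2, 4, 6}; color b → {0, 3, 7, 8}; color c → {5, 9, 10}. Each edge has distinct colors on its endpoints.

3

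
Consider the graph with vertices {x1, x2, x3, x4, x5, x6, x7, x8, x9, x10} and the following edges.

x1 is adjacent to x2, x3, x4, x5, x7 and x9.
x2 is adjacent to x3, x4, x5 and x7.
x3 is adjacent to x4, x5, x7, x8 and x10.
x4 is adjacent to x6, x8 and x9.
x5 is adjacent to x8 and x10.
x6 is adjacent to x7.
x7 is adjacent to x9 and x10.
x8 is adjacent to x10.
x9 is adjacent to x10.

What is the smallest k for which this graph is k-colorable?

x1, x2, x3, x7 are mutually adjacent (a clique of size 4), so at least 4 colors are needed.
A valid assignment using 4 colors: x1=3, x2=4, x3=1, x4=2, x5=2, x6=1, x7=2, x8=4, x9=1, x10=3. Each edge has distinct colors on its endpoints.

4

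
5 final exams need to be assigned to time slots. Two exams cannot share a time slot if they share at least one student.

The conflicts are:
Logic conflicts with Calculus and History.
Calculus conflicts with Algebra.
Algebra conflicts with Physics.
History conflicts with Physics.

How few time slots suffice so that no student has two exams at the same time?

3

The cycle Algebra-Calculus-Logic-History-Physics-Algebra has odd length 5, so it cannot be 2-colored; at least 3 time slots are needed.
3 time slots suffice: time slot 1 → {Logic, Physics}; time slot 2 → {Calculus, History}; time slot 3 → {Algebra}. Every pair that conflicts lands in different time slots.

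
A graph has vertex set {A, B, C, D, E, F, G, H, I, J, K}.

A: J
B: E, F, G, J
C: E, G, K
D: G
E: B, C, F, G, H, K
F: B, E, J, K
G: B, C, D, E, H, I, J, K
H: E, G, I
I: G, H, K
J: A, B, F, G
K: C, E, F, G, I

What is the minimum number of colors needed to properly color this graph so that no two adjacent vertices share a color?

C, E, G, K form a clique, so at least 4 colors are needed.
4 colors suffice: A=1, B=3, C=4, D=2, E=2, F=1, G=1, H=3, I=2, J=2, K=3. Each edge has distinct colors on its endpoints.

4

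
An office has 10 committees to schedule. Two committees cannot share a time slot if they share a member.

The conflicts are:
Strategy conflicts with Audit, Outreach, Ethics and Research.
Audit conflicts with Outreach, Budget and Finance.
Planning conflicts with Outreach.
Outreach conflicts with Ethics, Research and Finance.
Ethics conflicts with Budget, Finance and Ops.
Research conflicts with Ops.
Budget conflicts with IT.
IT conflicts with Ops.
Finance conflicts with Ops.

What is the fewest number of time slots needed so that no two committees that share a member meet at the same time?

3

Strategy, Audit, Outreach all conflict with each other, so at least 3 time slots are needed.
3 time slots suffice: Strategy=3, Audit=2, Planning=2, Outreach=1, Ethics=2, Research=2, Budget=1, IT=2, Finance=3, Ops=1. Every pair that conflicts lands in different time slots.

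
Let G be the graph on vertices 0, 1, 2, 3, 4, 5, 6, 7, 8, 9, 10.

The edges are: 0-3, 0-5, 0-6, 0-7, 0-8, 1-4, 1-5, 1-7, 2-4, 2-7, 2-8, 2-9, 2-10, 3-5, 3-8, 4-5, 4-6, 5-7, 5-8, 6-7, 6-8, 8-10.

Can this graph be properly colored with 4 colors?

Yes

The chromatic number is 4. 0, 3, 5, 8 are pairwise adjacent (a clique of size 4), so at least 4 colors are needed.
4 colors suffice: color red → {2, 5, 6}; color blue → {4, 7, 8, 9}; color green → {0, 1, 10}; color yellow → {3}.
That is already a proper 4-coloring.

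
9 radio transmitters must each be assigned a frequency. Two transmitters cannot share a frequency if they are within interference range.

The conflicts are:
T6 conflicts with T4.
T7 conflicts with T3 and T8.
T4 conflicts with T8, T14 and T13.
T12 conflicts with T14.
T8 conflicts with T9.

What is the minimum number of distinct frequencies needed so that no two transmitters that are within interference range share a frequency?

2

T8 and T9 conflict, so at least 2 frequencies are needed.
2 frequencies suffice: T6=2, T7=1, T4=1, T12=1, T3=2, T8=2, T9=1, T14=2, T13=2. Each listed conflict is separated.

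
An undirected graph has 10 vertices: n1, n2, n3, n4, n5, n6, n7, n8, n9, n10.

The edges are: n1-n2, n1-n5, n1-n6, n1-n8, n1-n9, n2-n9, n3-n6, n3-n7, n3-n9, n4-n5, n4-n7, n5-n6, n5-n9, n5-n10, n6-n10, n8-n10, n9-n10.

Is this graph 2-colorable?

No

n5, n9, n10 form a triangle, so at least 3 colors are needed.
So 2 colors are not enough.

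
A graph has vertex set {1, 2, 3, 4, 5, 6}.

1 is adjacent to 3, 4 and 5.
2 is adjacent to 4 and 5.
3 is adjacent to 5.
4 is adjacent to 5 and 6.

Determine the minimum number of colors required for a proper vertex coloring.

3

1, 4, 5 are mutually adjacent, so at least 3 colors are needed.
3 colors suffice: color a → {3, 4}; color b → {5, 6}; color c → {1, 2}. No two adjacent vertices share a color.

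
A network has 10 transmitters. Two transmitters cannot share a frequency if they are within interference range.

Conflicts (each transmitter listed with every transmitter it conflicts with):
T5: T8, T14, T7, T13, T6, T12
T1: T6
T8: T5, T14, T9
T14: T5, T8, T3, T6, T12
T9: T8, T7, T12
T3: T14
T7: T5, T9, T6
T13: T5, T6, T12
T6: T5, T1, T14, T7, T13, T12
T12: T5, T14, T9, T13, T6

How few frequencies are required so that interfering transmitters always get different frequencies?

4

T5, T13, T6, T12 all conflict with each other, so at least 4 frequencies are needed.
4 frequencies suffice: frequency 1 → {T8, T3, T6}; frequency 2 → {T5, T1, T9}; frequency 3 → {T7, T12}; frequency 4 → {T14, T13}. No two conflicting transmitters share a frequency.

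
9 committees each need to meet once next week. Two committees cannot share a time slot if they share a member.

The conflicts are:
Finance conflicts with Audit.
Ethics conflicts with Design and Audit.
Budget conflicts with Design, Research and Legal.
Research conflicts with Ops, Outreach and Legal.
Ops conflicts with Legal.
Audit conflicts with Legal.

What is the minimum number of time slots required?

Research, Ops, Legal pairwise conflict, so at least 3 time slots are needed.
3 time slots suffice: time slot 1 → {Design, Research, Audit}; time slot 2 → {Finance, Ethics, Outreach, Legal}; time slot 3 → {Budget, Ops}. Every pair that conflicts lands in different time slots.

3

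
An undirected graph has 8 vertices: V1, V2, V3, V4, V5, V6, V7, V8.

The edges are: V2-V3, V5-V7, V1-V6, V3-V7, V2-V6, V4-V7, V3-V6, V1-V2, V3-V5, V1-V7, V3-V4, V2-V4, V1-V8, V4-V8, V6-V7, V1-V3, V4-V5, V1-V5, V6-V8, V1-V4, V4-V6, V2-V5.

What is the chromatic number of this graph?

V1, V3, V4, V6, V7 are pairwise adjacent (a clique of size 5), so at least 5 colors are needed.
5 colors suffice: color 1 → {V1}; color 2 → {V4}; color 3 → {V3, V8}; color 4 → {V5, V6}; color 5 → {V2, V7}. Every edge joins two different colors.

5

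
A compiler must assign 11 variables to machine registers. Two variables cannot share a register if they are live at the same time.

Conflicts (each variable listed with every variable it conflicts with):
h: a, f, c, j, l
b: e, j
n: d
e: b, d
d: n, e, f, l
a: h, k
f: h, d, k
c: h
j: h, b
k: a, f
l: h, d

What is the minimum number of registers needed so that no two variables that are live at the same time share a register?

h and l conflict, so at least 2 registers are needed.
2 registers suffice: register 1 → {h, b, d, k}; register 2 → {n, e, a, f, c, j, l}. Every pair that conflicts lands in different registers.

2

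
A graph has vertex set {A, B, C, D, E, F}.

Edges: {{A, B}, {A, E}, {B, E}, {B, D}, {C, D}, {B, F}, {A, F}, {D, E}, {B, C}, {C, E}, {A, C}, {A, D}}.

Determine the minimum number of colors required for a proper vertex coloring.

5

A, B, C, D, E form a clique, so at least 5 colors are needed.
A valid assignment using 5 colors: A=2, B=1, C=3, D=5, E=4, F=3. Each edge has distinct colors on its endpoints.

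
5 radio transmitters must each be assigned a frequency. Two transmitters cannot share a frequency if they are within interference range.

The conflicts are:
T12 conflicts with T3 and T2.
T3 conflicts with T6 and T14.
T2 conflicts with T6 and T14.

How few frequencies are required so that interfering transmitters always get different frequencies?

2

T3 and T6 conflict, so at least 2 frequencies are needed.
Using 2 frequencies: T12=2, T3=1, T2=1, T6=2, T14=2. No two conflicting transmitters share a frequency.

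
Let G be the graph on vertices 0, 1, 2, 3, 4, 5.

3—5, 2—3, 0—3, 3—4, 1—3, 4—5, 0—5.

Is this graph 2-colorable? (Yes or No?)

3, 4, 5 are pairwise adjacent, so at least 3 colors are needed.
So 2 colors are not enough.

No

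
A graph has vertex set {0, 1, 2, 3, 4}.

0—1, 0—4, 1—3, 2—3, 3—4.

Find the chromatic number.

2

2 and 3 are adjacent, so at least 2 colors are needed.
2 colors suffice: color a → {0, 3}; color b → {1, 2, 4}. Every edge joins two different colors.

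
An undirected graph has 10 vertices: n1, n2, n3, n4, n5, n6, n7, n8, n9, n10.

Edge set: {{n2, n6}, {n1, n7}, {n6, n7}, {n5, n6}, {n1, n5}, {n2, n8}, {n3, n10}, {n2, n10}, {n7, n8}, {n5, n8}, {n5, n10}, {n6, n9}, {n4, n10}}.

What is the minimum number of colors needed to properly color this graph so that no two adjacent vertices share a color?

2

n2 and n6 are adjacent, so at least 2 colors are needed.
A valid assignment using 2 colors: n1=1, n2=2, n3=2, n4=2, n5=2, n6=1, n7=2, n8=1, n9=2, n10=1. Every edge joins two different colors.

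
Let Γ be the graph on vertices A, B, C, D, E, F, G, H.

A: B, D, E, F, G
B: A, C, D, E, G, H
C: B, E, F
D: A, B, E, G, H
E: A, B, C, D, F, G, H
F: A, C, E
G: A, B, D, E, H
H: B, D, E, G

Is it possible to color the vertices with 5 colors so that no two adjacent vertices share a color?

Yes

The chromatic number is 5. A, B, D, E, G are pairwise adjacent (a clique of size 5), so at least 5 colors are needed.
A valid assignment using 5 colors: A=4, B=2, C=3, D=5, E=1, F=2, G=3, H=4.
That is already a proper 5-coloring.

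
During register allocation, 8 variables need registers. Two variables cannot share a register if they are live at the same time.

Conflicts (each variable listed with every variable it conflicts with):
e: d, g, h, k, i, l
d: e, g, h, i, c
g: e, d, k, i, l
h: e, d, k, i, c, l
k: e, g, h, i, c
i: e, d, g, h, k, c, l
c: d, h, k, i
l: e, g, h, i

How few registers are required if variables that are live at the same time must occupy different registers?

e, d, g, i all conflict with each other, so at least 4 registers are needed.
4 registers suffice: e=2, d=4, g=3, h=3, k=4, i=1, c=2, l=4. No two conflicting variables share a register.

4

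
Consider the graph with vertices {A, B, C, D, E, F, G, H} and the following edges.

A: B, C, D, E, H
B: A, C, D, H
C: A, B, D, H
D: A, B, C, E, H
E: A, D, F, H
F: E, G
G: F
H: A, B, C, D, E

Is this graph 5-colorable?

Yes

The chromatic number is 5. A, B, C, D, H are pairwise adjacent (a clique of size 5), so at least 5 colors are needed.
5 colors suffice: color 1 → {F, H}; color 2 → {A, G}; color 3 → {D}; color 4 → {B, E}; color 5 → {C}.
That is already a proper 5-coloring.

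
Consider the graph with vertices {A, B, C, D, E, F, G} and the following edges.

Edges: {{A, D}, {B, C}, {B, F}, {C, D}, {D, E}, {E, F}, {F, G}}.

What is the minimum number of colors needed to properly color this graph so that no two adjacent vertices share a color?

The cycle D-C-B-F-E-D has odd length 5, so it cannot be 2-colored; at least 3 colors are needed.
3 colors suffice: color red → {D, F}; color blue → {A, B, E, G}; color green → {C}. No two adjacent vertices share a color.

3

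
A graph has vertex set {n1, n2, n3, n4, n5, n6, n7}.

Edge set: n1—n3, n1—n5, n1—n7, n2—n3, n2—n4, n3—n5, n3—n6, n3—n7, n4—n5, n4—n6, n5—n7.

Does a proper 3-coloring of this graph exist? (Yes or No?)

n1, n3, n5, n7 are mutually adjacent (a clique of size 4), so at least 4 colors are needed.
So 3 colors are not enough.

No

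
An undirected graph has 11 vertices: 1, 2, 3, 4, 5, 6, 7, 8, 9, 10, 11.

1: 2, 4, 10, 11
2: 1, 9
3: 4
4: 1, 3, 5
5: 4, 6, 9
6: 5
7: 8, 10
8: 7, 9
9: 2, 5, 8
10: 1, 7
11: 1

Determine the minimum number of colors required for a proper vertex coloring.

3

The cycle 2-1-4-5-9-2 has odd length 5, so it cannot be 2-colored; at least 3 colors are needed.
3 colors suffice: color a → {1, 3, 5, 8}; color b → {4, 6, 7, 9, 11}; color c → {2, 10}. No two adjacent vertices share a color.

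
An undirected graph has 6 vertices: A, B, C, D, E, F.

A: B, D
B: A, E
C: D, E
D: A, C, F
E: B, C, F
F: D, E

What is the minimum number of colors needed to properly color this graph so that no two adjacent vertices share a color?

3

The cycle A-D-C-E-B-A has odd length 5, so it cannot be 2-colored; at least 3 colors are needed.
3 colors suffice: A=blue, B=green, C=blue, D=red, E=red, F=blue. Every edge joins two different colors.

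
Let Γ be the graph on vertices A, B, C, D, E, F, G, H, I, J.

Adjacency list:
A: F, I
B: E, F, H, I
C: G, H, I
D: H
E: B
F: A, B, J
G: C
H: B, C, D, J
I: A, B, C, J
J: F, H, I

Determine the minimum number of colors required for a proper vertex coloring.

2

C and I are adjacent, so at least 2 colors are needed.
One proper 2-coloring: A=blue, B=blue, C=blue, D=blue, E=red, F=red, G=red, H=red, I=red, J=blue. Each edge has distinct colors on its endpoints.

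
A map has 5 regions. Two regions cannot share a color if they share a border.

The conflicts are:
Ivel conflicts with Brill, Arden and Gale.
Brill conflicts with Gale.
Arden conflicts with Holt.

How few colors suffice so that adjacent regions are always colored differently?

3

Ivel, Brill, Gale pairwise conflict, so at least 3 colors are needed.
3 colors suffice: color 1 → {Ivel, Holt}; color 2 → {Brill, Arden}; color 3 → {Gale}. Each listed conflict is separated.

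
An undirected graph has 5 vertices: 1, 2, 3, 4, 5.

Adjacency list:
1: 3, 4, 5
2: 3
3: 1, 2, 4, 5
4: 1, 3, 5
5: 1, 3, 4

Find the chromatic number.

1, 3, 4, 5 are pairwise adjacent (a clique of size 4), so at least 4 colors are needed.
4 colors suffice: color a → {3}; color b → {2, 4}; color c → {5}; color d → {1}. Each edge has distinct colors on its endpoints.

4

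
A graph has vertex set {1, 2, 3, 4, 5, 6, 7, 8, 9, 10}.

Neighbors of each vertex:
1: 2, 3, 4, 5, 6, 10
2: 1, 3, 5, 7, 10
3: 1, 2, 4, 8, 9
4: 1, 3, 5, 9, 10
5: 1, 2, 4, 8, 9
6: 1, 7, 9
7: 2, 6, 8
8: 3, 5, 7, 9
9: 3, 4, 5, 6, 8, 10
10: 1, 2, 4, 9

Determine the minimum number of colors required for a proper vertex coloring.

4, 5, 9 are mutually adjacent, so at least 3 colors are needed.
A valid assignment using 3 colors: 1=red, 2=green, 3=blue, 4=green, 5=blue, 6=blue, 7=red, 8=green, 9=red, 10=blue. No two adjacent vertices share a color.

3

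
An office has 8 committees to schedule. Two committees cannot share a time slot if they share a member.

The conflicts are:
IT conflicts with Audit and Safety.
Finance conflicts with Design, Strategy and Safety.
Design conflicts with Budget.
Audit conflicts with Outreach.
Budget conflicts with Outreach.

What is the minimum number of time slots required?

The cycle Design-Budget-Outreach-Audit-IT-Safety-Finance-Design has odd length 7, so it cannot be 2-colored; at least 3 time slots are needed.
A valid assignment using 3 time slots: IT=3, Finance=1, Design=2, Strategy=2, Audit=1, Budget=1, Outreach=2, Safety=2. Each listed conflict is separated.

3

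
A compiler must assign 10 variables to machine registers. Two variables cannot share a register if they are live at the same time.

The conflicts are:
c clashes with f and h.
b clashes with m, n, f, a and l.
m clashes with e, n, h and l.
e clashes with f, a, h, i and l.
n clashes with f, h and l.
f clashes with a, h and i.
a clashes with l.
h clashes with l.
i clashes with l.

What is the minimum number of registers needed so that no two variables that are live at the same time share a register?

4

b, m, n, l are mutually in conflict, so at least 4 registers are needed.
4 registers suffice: register 1 → {f, l}; register 2 → {b, h, i}; register 3 → {c, e, n}; register 4 → {m, a}. No two conflicting variables share a register.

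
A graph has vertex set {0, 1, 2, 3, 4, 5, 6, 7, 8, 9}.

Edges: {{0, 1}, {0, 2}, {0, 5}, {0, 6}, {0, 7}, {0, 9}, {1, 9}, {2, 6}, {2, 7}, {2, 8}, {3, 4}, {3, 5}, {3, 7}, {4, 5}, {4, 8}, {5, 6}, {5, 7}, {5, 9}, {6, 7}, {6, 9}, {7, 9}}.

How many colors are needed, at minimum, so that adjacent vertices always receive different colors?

5

0, 5, 6, 7, 9 form a clique, so at least 5 colors are needed.
One proper 5-coloring: 0=blue, 1=red, 2=green, 3=blue, 4=red, 5=green, 6=yellow, 7=red, 8=blue, 9=purple. No two adjacent vertices share a color.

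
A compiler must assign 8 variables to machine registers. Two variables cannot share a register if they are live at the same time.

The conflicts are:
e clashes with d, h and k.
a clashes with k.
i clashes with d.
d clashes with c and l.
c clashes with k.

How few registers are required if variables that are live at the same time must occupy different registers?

i and d conflict, so at least 2 registers are needed.
2 registers suffice: e=2, a=2, i=2, d=1, h=1, c=2, l=2, k=1. No two conflicting variables share a register.

2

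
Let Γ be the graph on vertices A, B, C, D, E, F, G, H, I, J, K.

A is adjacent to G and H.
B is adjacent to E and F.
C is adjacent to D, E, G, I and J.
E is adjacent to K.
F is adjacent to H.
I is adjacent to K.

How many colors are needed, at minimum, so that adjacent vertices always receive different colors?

The cycle C-G-A-H-F-B-E-C has odd length 7, so it cannot be 2-colored; at least 3 colors are needed.
3 colors suffice: color red → {B, C, H, K}; color blue → {D, E, F, G, I, J}; color green → {A}. No two adjacent vertices share a color.

3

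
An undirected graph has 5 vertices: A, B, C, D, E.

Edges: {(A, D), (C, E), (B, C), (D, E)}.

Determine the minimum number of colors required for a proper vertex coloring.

2

D and E are adjacent, so at least 2 colors are needed.
2 colors suffice: color red → {C, D}; color blue → {A, B, E}. Every edge joins two different colors.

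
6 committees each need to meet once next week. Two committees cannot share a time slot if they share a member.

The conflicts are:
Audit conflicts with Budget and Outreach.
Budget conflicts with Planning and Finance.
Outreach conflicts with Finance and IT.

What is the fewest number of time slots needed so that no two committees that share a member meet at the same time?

Outreach and IT conflict, so at least 2 time slots are needed.
Using 2 time slots: Audit=2, Budget=1, Outreach=1, Planning=2, Finance=2, IT=2. No two conflicting committees share a time slot.

2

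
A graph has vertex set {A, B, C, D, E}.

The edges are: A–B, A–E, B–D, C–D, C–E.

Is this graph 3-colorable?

Yes

The chromatic number is 3. The cycle E-A-B-D-C-E has odd length 5, so it cannot be 2-colored; at least 3 colors are needed.
3 colors suffice: color 1 → {B, C}; color 2 → {A, D}; color 3 → {E}.
That is already a proper 3-coloring.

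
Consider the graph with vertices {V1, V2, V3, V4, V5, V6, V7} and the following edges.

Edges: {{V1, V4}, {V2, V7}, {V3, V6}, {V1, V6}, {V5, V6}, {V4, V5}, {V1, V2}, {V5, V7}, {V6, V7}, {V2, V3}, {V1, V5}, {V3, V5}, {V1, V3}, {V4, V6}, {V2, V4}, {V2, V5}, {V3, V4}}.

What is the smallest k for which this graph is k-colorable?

5

V1, V3, V4, V5, V6 are pairwise adjacent (a clique of size 5), so at least 5 colors are needed.
5 colors suffice: color 1 → {V5}; color 2 → {V4, V7}; color 3 → {V2, V6}; color 4 → {V3}; color 5 → {V1}. Each edge has distinct colors on its endpoints.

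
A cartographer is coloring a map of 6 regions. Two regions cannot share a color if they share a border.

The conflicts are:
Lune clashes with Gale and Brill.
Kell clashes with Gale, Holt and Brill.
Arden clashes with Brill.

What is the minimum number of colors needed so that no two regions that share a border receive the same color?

Kell and Holt conflict, so at least 2 colors are needed.
A valid assignment using 2 colors: Lune=1, Kell=1, Gale=2, Holt=2, Arden=1, Brill=2. No two conflicting regions share a color.

2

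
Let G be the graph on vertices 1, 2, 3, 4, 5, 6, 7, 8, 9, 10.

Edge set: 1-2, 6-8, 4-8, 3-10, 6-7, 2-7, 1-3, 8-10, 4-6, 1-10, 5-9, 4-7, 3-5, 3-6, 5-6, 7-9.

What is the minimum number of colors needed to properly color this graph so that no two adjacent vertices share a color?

3

4, 6, 7 form a triangle, so at least 3 colors are needed.
One proper 3-coloring: 1=c, 2=a, 3=b, 4=c, 5=c, 6=a, 7=b, 8=b, 9=a, 10=a. Each edge has distinct colors on its endpoints.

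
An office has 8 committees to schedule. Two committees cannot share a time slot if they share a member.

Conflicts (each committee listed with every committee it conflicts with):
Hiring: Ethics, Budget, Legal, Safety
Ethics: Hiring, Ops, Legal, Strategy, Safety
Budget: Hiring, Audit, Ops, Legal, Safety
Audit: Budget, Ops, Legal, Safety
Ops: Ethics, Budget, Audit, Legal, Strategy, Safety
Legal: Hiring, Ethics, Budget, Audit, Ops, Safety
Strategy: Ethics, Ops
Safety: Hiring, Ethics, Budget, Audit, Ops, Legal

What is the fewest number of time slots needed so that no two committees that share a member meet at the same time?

5

Budget, Audit, Ops, Legal, Safety pairwise conflict, so at least 5 time slots are needed.
5 time slots suffice: Hiring=3, Ethics=4, Budget=4, Audit=5, Ops=3, Legal=1, Strategy=1, Safety=2. Each listed conflict is separated.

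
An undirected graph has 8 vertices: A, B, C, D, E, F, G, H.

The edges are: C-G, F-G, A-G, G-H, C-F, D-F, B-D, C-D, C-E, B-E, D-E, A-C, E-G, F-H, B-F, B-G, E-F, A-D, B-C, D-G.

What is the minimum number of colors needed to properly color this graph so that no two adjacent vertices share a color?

B, C, D, E, F, G form a clique, so at least 6 colors are needed.
One proper 6-coloring: A=3, B=6, C=4, D=2, E=5, F=3, G=1, H=2. Each edge has distinct colors on its endpoints.

6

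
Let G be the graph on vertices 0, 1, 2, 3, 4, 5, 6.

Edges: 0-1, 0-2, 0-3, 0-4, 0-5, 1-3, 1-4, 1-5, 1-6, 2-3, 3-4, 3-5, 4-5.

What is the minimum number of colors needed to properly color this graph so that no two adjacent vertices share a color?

0, 1, 3, 4, 5 are pairwise adjacent (a clique of size 5), so at least 5 colors are needed.
5 colors suffice: color a → {0, 6}; color b → {1, 2}; color c → {3}; color d → {5}; color e → {4}. No two adjacent vertices share a color.

5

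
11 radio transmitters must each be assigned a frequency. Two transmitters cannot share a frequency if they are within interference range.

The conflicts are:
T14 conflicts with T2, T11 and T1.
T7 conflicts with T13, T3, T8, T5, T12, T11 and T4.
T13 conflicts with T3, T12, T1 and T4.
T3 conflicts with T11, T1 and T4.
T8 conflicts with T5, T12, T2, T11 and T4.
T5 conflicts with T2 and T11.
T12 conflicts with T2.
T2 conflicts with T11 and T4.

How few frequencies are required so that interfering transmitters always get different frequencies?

T8, T5, T2, T11 are mutually in conflict, so at least 4 frequencies are needed.
4 frequencies suffice: T14=2, T7=1, T13=2, T3=4, T8=2, T5=4, T12=3, T2=1, T11=3, T1=1, T4=3. Every pair that conflicts lands in different frequencies.

4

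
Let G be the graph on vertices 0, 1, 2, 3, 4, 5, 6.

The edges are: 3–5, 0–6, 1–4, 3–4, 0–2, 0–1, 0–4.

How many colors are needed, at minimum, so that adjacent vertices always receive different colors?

0, 1, 4 are pairwise adjacent, so at least 3 colors are needed.
One proper 3-coloring: 0=red, 1=green, 2=blue, 3=red, 4=blue, 5=blue, 6=blue. Every edge joins two different colors.

3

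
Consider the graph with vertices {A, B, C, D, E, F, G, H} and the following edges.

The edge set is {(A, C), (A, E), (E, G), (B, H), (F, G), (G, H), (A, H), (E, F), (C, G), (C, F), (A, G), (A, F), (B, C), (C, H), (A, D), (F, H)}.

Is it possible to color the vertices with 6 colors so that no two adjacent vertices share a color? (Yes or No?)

The chromatic number is 5. A, C, F, G, H are pairwise adjacent (a clique of size 5), so at least 5 colors are needed.
A valid assignment using 5 colors: A=1, B=1, C=3, D=2, E=3, F=2, G=4, H=5.
Since 6 ≥ 5, a proper 6-coloring certainly exists.

Yes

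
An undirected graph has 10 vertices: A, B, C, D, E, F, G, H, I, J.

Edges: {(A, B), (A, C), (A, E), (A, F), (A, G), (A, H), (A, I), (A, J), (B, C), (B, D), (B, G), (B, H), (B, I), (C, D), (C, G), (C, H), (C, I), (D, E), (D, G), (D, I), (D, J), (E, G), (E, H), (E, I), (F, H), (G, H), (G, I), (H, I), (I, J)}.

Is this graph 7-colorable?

The chromatic number is 6. A, B, C, G, H, I are pairwise adjacent (a clique of size 6), so at least 6 colors are needed.
A valid assignment using 6 colors: A=2, B=6, C=5, D=2, E=5, F=1, G=4, H=3, I=1, J=3.
Since 7 ≥ 6, a proper 7-coloring certainly exists.

Yes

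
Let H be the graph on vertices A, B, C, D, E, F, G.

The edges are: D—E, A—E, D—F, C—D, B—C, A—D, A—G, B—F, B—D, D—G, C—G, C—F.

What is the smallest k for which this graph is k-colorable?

B, C, D, F form a clique, so at least 4 colors are needed.
A valid assignment using 4 colors: A=2, B=3, C=2, D=1, E=3, F=4, G=3. Every edge joins two different colors.

4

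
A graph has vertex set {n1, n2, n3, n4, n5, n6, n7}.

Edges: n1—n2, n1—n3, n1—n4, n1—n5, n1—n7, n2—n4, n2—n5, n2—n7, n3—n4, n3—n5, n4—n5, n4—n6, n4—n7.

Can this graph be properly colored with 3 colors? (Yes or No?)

n1, n2, n4, n5 are pairwise adjacent (a clique of size 4), so at least 4 colors are needed.
So 3 colors are not enough.

No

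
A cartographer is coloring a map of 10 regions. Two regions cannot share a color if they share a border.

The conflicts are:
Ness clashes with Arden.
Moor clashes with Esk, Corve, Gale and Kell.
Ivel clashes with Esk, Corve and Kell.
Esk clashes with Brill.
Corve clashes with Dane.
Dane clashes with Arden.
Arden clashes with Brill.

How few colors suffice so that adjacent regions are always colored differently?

2

Dane and Arden conflict, so at least 2 colors are needed.
2 colors suffice: color 1 → {Ness, Moor, Ivel, Dane, Brill}; color 2 → {Esk, Corve, Gale, Arden, Kell}. Every pair that conflicts lands in different colors.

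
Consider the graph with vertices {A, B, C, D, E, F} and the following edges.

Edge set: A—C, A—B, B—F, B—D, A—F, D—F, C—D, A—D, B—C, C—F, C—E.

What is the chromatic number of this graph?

A, B, C, D, F are mutually adjacent (a clique of size 5), so at least 5 colors are needed.
5 colors suffice: A=4, B=5, C=1, D=2, E=2, F=3. Each edge has distinct colors on its endpoints.

5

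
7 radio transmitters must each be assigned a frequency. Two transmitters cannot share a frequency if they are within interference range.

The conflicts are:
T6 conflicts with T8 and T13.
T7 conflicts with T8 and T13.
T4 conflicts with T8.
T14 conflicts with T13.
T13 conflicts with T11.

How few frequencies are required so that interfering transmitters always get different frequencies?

2

T14 and T13 conflict, so at least 2 frequencies are needed.
A valid assignment using 2 frequencies: T6=2, T7=2, T4=2, T14=2, T8=1, T13=1, T11=2. No two conflicting transmitters share a frequency.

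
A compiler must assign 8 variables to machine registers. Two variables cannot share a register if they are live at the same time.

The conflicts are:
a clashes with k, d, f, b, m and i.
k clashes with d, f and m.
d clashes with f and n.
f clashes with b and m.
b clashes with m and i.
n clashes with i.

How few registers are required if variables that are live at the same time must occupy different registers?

4

a, f, b, m pairwise conflict, so at least 4 registers are needed.
4 registers suffice: register 1 → {a, n}; register 2 → {f, i}; register 3 → {k, b}; register 4 → {d, m}. No two conflicting variables share a register.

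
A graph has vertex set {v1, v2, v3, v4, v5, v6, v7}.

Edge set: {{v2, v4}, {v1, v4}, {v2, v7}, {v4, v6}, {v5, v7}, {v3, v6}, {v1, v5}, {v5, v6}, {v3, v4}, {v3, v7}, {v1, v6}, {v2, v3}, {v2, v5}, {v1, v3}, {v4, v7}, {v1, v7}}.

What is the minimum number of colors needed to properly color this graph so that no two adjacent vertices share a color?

4

v2, v3, v4, v7 form a clique, so at least 4 colors are needed.
4 colors suffice: color 1 → {v4, v5}; color 2 → {v3}; color 3 → {v1, v2}; color 4 → {v6, v7}. Every edge joins two different colors.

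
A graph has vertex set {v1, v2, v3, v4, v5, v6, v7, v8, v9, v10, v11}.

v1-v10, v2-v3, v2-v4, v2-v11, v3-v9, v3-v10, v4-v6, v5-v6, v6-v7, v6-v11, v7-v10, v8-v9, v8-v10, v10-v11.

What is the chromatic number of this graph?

2

v6 and v7 are adjacent, so at least 2 colors are needed.
2 colors suffice: color 1 → {v2, v6, v9, v10}; color 2 → {v1, v3, v4, v5, v7, v8, v11}. Each edge has distinct colors on its endpoints.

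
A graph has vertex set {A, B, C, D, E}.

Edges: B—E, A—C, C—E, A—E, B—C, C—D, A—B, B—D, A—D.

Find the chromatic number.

4

A, B, C, E are mutually adjacent (a clique of size 4), so at least 4 colors are needed.
4 colors suffice: color red → {B}; color blue → {C}; color green → {A}; color yellow → {D, E}. Each edge has distinct colors on its endpoints.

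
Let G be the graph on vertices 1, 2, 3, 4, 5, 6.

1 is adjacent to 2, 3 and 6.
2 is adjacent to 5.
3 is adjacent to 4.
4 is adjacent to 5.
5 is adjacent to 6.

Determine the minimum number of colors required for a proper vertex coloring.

3

The cycle 5-4-3-1-2-5 has odd length 5, so it cannot be 2-colored; at least 3 colors are needed.
3 colors suffice: 1=a, 2=b, 3=b, 4=c, 5=a, 6=b. No two adjacent vertices share a color.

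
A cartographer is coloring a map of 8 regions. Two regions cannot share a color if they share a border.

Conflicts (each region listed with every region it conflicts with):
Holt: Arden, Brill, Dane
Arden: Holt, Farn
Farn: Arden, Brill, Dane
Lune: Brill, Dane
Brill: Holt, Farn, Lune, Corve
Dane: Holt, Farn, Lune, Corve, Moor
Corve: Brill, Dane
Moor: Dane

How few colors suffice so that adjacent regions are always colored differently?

Arden and Farn conflict, so at least 2 colors are needed.
One proper 2-coloring: Holt=2, Arden=1, Farn=2, Lune=2, Brill=1, Dane=1, Corve=2, Moor=2. Each listed conflict is separated.

2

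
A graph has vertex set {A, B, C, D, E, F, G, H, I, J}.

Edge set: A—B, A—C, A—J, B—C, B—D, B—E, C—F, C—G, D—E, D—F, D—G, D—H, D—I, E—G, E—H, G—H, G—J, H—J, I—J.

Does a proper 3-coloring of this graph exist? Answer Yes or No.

D, E, G, H are mutually adjacent (a clique of size 4), so at least 4 colors are needed.
So 3 colors are not enough.

No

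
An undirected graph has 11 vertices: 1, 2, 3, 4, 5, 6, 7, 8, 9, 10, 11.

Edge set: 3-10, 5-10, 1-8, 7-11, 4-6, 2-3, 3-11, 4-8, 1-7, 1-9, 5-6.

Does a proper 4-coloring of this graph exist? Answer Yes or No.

Yes

The chromatic number is 3. The cycle 4-6-5-10-3-11-7-1-8-4 has odd length 9, so it cannot be 2-colored; at least 3 colors are needed.
3 colors suffice: color a → {1, 3, 4, 5}; color b → {2, 6, 8, 9, 10, 11}; color c → {7}.
Since 4 ≥ 3, a proper 4-coloring certainly exists.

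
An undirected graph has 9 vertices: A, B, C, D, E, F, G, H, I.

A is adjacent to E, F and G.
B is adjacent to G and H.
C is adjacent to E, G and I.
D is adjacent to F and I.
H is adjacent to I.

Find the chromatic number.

The cycle I-C-G-B-H-I has odd length 5, so it cannot be 2-colored; at least 3 colors are needed.
One proper 3-coloring: A=2, B=2, C=2, D=2, E=1, F=1, G=1, H=3, I=1. No two adjacent vertices share a color.

3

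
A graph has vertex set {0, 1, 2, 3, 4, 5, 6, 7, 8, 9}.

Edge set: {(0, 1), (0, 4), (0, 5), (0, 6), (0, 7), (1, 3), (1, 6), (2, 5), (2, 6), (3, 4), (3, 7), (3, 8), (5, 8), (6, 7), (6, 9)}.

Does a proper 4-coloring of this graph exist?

Yes

The chromatic number is 3. 0, 6, 7 are pairwise adjacent, so at least 3 colors are needed.
A valid assignment using 3 colors: 0=red, 1=green, 2=red, 3=red, 4=blue, 5=blue, 6=blue, 7=green, 8=green, 9=red.
Since 4 ≥ 3, a proper 4-coloring certainly exists.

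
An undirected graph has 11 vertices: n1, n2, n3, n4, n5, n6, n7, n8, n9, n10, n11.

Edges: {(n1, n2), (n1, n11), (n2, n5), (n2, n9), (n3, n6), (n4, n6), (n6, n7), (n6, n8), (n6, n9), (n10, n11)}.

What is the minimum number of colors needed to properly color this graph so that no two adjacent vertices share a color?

2

n1 and n2 are adjacent, so at least 2 colors are needed.
One proper 2-coloring: n1=2, n2=1, n3=2, n4=2, n5=2, n6=1, n7=2, n8=2, n9=2, n10=2, n11=1. No two adjacent vertices share a color.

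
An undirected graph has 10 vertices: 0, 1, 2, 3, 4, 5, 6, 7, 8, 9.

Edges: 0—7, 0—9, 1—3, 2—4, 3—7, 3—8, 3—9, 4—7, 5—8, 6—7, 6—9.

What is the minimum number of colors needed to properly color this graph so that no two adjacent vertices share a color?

1 and 3 are adjacent, so at least 2 colors are needed.
2 colors suffice: color red → {1, 2, 7, 8, 9}; color blue → {0, 3, 4, 5, 6}. No two adjacent vertices share a color.

2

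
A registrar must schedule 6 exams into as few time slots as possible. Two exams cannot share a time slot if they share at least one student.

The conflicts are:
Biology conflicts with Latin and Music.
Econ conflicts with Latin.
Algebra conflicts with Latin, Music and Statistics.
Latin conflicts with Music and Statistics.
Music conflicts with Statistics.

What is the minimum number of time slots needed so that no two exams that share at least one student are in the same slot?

Algebra, Latin, Music, Statistics pairwise conflict, so at least 4 time slots are needed.
Using 4 time slots: Biology=3, Econ=2, Algebra=4, Latin=1, Music=2, Statistics=3. Every pair that conflicts lands in different time slots.

4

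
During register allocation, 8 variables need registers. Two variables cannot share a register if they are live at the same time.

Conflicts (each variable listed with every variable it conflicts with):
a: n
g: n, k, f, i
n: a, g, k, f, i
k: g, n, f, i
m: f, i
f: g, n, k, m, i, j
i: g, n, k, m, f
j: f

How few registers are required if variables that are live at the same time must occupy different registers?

g, n, k, f, i are mutually in conflict, so at least 5 registers are needed.
5 registers suffice: register 1 → {a, f}; register 2 → {i, j}; register 3 → {n, m}; register 4 → {g}; register 5 → {k}. No two conflicting variables share a register.

5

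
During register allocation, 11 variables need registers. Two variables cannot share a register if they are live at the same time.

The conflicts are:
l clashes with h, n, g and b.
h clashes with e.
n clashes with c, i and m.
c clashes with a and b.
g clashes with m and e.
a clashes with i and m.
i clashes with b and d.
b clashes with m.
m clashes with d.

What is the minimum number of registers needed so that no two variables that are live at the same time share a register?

i and b conflict, so at least 2 registers are needed.
Using 2 registers: l=1, h=2, n=2, c=1, g=2, a=2, i=1, b=2, m=1, e=1, d=2. No two conflicting variables share a register.

2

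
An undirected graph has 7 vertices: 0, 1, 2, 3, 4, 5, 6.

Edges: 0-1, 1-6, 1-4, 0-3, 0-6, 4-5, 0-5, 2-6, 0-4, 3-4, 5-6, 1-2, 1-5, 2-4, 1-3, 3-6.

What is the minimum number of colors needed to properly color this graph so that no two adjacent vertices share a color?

0, 1, 3, 4 are pairwise adjacent (a clique of size 4), so at least 4 colors are needed.
4 colors suffice: 0=green, 1=red, 2=green, 3=yellow, 4=blue, 5=yellow, 6=blue. Each edge has distinct colors on its endpoints.

4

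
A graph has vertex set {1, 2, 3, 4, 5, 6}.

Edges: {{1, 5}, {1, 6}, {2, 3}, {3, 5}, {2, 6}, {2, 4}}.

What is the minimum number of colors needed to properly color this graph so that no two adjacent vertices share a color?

The cycle 5-3-2-6-1-5 has odd length 5, so it cannot be 2-colored; at least 3 colors are needed.
One proper 3-coloring: 1=red, 2=red, 3=blue, 4=blue, 5=green, 6=blue. Every edge joins two different colors.

3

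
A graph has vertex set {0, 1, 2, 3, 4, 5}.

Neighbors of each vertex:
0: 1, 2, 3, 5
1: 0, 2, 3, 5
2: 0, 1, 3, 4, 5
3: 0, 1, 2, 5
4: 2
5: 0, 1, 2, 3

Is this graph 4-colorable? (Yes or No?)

No

0, 1, 2, 3, 5 form a clique, so at least 5 colors are needed.
So 4 colors are not enough.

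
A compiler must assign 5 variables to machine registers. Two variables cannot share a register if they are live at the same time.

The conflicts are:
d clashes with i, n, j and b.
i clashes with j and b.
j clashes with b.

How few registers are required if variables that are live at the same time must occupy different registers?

d, i, j, b are mutually in conflict, so at least 4 registers are needed.
Using 4 registers: d=1, i=2, n=2, j=3, b=4. Each listed conflict is separated.

4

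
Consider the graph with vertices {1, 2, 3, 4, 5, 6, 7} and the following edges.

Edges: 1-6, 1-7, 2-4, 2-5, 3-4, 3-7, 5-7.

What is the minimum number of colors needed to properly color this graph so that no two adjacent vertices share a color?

The cycle 2-5-7-3-4-2 has odd length 5, so it cannot be 2-colored; at least 3 colors are needed.
One proper 3-coloring: 1=b, 2=b, 3=b, 4=a, 5=c, 6=a, 7=a. Every edge joins two different colors.

3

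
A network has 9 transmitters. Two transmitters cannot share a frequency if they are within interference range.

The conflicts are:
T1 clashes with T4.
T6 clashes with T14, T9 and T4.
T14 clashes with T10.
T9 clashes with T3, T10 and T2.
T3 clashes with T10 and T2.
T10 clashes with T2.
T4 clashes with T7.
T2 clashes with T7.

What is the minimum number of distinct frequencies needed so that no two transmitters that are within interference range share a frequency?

4

T9, T3, T10, T2 all conflict with each other, so at least 4 frequencies are needed.
Using 4 frequencies: T1=1, T6=1, T14=2, T9=2, T3=4, T10=1, T4=2, T2=3, T7=1. Every pair that conflicts lands in different frequencies.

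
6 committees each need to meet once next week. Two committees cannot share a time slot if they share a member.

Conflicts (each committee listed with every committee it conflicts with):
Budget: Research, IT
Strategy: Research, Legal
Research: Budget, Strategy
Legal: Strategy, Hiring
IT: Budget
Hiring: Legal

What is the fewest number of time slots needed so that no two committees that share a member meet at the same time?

Budget and IT conflict, so at least 2 time slots are needed.
2 time slots suffice: time slot 1 → {Budget, Strategy, Hiring}; time slot 2 → {Research, Legal, IT}. No two conflicting committees share a time slot.

2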